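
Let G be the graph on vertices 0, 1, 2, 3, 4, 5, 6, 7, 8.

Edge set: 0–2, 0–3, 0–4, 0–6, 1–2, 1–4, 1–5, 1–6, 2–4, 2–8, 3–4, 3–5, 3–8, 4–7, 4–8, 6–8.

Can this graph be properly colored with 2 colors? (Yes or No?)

2, 4, 8 are mutually adjacent, so at least 3 colors are needed.
So 2 colors are not enough.

No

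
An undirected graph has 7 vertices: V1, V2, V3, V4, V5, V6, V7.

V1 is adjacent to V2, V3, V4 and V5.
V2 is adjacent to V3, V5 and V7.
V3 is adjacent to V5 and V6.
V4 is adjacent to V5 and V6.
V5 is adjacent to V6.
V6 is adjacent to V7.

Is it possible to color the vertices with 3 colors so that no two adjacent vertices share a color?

No

V1, V2, V3, V5 are mutually adjacent (a clique of size 4), so at least 4 colors are needed.
So 3 colors are not enough.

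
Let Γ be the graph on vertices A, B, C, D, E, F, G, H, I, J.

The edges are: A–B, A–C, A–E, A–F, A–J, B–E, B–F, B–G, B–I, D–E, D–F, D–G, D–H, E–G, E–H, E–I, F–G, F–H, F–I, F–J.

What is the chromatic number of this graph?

A, B, E are mutually adjacent, so at least 3 colors are needed.
3 colors suffice: color 1 → {C, E, F}; color 2 → {B, D, J}; color 3 → {A, G, H, I}. Each edge has distinct colors on its endpoints.

3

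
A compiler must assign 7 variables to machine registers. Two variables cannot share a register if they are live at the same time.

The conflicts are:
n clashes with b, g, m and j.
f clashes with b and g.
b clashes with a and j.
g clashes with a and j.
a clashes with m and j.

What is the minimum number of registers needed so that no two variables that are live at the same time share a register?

n, b, j all conflict with each other, so at least 3 registers are needed.
3 registers suffice: register 1 → {f, m, j}; register 2 → {b, g}; register 3 → {n, a}. No two conflicting variables share a register.

3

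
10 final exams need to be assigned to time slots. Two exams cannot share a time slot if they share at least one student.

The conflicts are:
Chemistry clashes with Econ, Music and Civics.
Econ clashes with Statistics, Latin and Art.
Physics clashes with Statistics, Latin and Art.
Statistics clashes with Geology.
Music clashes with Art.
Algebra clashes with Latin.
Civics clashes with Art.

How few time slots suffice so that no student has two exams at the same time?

2

Statistics and Geology conflict, so at least 2 time slots are needed.
2 time slots suffice: time slot 1 → {Econ, Physics, Geology, Music, Algebra, Civics}; time slot 2 → {Chemistry, Statistics, Latin, Art}. No two conflicting exams share a time slot.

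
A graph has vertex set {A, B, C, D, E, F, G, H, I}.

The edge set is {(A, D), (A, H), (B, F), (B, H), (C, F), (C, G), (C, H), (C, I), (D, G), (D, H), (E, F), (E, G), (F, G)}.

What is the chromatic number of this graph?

3

C, F, G are mutually adjacent, so at least 3 colors are needed.
One proper 3-coloring: A=green, B=green, C=green, D=blue, E=green, F=blue, G=red, H=red, I=red. Each edge has distinct colors on its endpoints.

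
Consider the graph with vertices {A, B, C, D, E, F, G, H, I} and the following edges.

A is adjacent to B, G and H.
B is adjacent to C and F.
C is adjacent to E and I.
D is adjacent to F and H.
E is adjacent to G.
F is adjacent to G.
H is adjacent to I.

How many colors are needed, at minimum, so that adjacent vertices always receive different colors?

3

The cycle I-C-B-A-H-I has odd length 5, so it cannot be 2-colored; at least 3 colors are needed.
3 colors suffice: color 1 → {B, G, H}; color 2 → {A, C, F}; color 3 → {D, E, I}. Each edge has distinct colors on its endpoints.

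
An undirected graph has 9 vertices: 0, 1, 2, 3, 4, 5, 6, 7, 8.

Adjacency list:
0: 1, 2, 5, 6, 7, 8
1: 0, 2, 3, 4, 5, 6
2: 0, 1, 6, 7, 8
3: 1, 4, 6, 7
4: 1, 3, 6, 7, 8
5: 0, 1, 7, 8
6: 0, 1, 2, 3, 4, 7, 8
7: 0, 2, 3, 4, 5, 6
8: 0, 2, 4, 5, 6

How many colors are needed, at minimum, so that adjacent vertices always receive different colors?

0, 2, 6, 7 are mutually adjacent (a clique of size 4), so at least 4 colors are needed.
4 colors suffice: color a → {5, 6}; color b → {1, 7, 8}; color c → {0, 4}; color d → {2, 3}. Every edge joins two different colors.

4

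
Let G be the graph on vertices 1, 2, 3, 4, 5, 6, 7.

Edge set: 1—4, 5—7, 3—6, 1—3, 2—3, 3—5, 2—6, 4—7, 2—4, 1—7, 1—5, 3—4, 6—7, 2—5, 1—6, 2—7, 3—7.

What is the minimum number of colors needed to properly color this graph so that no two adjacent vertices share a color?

1, 3, 6, 7 are mutually adjacent (a clique of size 4), so at least 4 colors are needed.
A valid assignment using 4 colors: 1=green, 2=green, 3=red, 4=yellow, 5=yellow, 6=yellow, 7=blue. Every edge joins two different colors.

4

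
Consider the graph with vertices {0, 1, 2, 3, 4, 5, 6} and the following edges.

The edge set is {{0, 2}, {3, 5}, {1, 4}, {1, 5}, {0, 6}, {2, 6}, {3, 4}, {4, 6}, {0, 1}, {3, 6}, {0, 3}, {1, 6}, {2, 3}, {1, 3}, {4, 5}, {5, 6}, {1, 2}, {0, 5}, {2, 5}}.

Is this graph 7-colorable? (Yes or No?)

Yes

The chromatic number is 6. 0, 1, 2, 3, 5, 6 form a clique, so at least 6 colors are needed.
6 colors suffice: 0=purple, 1=blue, 2=orange, 3=yellow, 4=purple, 5=green, 6=red.
Since 7 ≥ 6, a proper 7-coloring certainly exists.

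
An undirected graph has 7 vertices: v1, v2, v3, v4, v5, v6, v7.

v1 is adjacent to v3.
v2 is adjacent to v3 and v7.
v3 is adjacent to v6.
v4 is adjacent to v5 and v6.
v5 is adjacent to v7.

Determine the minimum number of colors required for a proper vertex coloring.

v4 and v6 are adjacent, so at least 2 colors are needed.
A valid assignment using 2 colors: v1=2, v2=2, v3=1, v4=1, v5=2, v6=2, v7=1. Each edge has distinct colors on its endpoints.

2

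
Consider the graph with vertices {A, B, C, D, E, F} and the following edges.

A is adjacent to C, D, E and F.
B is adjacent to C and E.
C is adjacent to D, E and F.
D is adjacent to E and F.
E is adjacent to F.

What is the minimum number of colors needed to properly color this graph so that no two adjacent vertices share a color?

A, C, D, E, F are pairwise adjacent (a clique of size 5), so at least 5 colors are needed.
One proper 5-coloring: A=3, B=3, C=1, D=5, E=2, F=4. Each edge has distinct colors on its endpoints.

5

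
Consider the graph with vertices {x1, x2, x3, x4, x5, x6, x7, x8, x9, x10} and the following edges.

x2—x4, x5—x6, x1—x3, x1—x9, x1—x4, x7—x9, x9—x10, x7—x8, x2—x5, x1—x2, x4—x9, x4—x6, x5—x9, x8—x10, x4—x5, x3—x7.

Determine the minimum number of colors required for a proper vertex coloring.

3

x4, x5, x9 are pairwise adjacent, so at least 3 colors are needed.
3 colors suffice: color 1 → {x2, x3, x6, x8, x9}; color 2 → {x4, x7, x10}; color 3 → {x1, x5}. Every edge joins two different colors.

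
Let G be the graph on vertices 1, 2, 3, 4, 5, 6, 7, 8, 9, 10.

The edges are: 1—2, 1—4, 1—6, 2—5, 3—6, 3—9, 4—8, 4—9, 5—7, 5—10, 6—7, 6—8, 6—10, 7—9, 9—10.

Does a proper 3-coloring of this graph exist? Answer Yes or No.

The chromatic number is 3. The cycle 9-4-1-6-3-9 has odd length 5, so it cannot be 2-colored; at least 3 colors are needed.
3 colors suffice: color a → {5, 6, 9}; color b → {1, 3, 7, 8, 10}; color c → {2, 4}.
That is already a proper 3-coloring.

Yes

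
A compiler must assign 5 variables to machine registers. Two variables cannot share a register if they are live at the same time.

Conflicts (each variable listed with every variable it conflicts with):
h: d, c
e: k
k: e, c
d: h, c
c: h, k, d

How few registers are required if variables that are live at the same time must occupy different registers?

3

h, d, c pairwise conflict, so at least 3 registers are needed.
3 registers suffice: register 1 → {e, c}; register 2 → {h, k}; register 3 → {d}. Every pair that conflicts lands in different registers.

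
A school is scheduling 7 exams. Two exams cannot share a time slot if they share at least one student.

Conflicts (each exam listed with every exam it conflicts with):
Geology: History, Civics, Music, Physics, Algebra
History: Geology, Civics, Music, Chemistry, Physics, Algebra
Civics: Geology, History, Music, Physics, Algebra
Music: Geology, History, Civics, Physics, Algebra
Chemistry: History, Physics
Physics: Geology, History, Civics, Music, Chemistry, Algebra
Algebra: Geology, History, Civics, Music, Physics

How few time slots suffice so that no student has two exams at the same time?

Geology, History, Civics, Music, Physics, Algebra are mutually in conflict, so at least 6 time slots are needed.
6 time slots suffice: time slot 1 → {Physics}; time slot 2 → {History}; time slot 3 → {Geology, Chemistry}; time slot 4 → {Civics}; time slot 5 → {Algebra}; time slot 6 → {Music}. Every pair that conflicts lands in different time slots.

6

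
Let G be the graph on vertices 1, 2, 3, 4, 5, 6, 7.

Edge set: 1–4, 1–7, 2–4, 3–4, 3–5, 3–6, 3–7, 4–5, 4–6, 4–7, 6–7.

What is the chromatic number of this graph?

3, 4, 6, 7 are mutually adjacent (a clique of size 4), so at least 4 colors are needed.
One proper 4-coloring: 1=c, 2=b, 3=c, 4=a, 5=b, 6=d, 7=b. Each edge has distinct colors on its endpoints.

4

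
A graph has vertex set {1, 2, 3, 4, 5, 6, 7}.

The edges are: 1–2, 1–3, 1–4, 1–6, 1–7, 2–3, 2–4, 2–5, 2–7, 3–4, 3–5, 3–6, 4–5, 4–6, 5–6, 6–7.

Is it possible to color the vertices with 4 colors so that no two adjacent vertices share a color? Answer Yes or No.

Yes

The chromatic number is 4. 1, 3, 4, 6 are mutually adjacent (a clique of size 4), so at least 4 colors are needed.
One proper 4-coloring: 1=blue, 2=red, 3=yellow, 4=green, 5=blue, 6=red, 7=green.
That is already a proper 4-coloring.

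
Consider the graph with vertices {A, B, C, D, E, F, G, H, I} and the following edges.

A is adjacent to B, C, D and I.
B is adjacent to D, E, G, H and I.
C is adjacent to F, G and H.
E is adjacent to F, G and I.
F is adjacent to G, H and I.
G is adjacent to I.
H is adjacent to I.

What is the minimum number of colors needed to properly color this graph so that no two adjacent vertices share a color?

4

E, F, G, I are pairwise adjacent (a clique of size 4), so at least 4 colors are needed.
4 colors suffice: color 1 → {C, D, I}; color 2 → {B, F}; color 3 → {A, G, H}; color 4 → {E}. Each edge has distinct colors on its endpoints.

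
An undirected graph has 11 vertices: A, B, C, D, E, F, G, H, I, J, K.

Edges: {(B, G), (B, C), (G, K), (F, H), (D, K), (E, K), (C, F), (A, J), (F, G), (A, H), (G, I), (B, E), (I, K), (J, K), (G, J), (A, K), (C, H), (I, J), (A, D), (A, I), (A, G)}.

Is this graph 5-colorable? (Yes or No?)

Yes

The chromatic number is 5. A, G, I, J, K form a clique, so at least 5 colors are needed.
A valid assignment using 5 colors: A=3, B=2, C=1, D=1, E=1, F=3, G=1, H=2, I=4, J=5, K=2.
That is already a proper 5-coloring.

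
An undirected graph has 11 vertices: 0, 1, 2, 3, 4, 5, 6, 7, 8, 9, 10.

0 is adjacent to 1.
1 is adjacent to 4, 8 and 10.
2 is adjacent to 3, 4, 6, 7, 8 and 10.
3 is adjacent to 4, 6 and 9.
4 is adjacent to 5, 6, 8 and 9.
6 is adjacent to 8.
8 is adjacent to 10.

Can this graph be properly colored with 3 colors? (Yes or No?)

2, 4, 6, 8 are pairwise adjacent (a clique of size 4), so at least 4 colors are needed.
So 3 colors are not enough.

No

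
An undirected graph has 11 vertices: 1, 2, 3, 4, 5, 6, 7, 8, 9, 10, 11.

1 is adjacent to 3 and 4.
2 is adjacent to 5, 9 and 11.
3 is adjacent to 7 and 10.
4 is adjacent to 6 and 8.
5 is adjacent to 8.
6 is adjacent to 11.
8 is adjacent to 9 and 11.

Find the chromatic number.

1 and 3 are adjacent, so at least 2 colors are needed.
2 colors suffice: color red → {1, 2, 6, 7, 8, 10}; color blue → {3, 4, 5, 9, 11}. Each edge has distinct colors on its endpoints.

2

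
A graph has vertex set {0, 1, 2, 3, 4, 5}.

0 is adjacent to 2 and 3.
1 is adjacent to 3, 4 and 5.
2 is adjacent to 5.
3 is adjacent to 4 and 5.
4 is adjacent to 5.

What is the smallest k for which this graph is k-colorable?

4

1, 3, 4, 5 are mutually adjacent (a clique of size 4), so at least 4 colors are needed.
4 colors suffice: color red → {2, 3}; color blue → {0, 5}; color green → {1}; color yellow → {4}. No two adjacent vertices share a color.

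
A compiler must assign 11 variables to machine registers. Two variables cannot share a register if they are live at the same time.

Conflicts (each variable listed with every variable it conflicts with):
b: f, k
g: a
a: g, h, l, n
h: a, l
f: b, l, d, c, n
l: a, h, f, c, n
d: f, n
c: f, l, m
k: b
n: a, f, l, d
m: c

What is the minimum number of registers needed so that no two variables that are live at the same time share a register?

f, d, n pairwise conflict, so at least 3 registers are needed.
3 registers suffice: register 1 → {a, f, k, m}; register 2 → {b, g, l, d}; register 3 → {h, c, n}. Every pair that conflicts lands in different registers.

3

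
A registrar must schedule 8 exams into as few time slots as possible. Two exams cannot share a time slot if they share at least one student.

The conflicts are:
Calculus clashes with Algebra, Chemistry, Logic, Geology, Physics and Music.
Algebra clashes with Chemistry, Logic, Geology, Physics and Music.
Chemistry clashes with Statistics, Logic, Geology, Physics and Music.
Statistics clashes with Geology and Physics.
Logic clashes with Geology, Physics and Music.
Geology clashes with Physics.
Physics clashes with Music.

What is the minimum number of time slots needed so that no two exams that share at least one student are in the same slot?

6

Calculus, Algebra, Chemistry, Logic, Geology, Physics pairwise conflict, so at least 6 time slots are needed.
Using 6 time slots: Calculus=5, Algebra=3, Chemistry=1, Statistics=3, Logic=6, Geology=4, Physics=2, Music=4. Each listed conflict is separated.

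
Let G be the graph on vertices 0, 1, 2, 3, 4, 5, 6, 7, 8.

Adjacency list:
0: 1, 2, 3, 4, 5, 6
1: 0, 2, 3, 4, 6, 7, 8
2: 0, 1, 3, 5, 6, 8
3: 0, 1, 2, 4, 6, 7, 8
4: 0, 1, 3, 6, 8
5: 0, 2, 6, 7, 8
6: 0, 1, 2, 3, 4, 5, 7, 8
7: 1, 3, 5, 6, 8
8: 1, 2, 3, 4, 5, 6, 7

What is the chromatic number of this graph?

5

0, 1, 3, 4, 6 are pairwise adjacent (a clique of size 5), so at least 5 colors are needed.
5 colors suffice: color red → {6}; color blue → {3, 5}; color green → {0, 8}; color yellow → {1}; color purple → {2, 4, 7}. Each edge has distinct colors on its endpoints.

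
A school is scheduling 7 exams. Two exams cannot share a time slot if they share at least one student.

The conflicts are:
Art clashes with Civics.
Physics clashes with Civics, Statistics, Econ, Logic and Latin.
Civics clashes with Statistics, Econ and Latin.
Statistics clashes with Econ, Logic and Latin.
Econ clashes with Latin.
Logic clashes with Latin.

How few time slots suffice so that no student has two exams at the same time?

Physics, Civics, Statistics, Econ, Latin pairwise conflict, so at least 5 time slots are needed.
5 time slots suffice: time slot 1 → {Art, Statistics}; time slot 2 → {Latin}; time slot 3 → {Civics, Logic}; time slot 4 → {Physics}; time slot 5 → {Econ}. Each listed conflict is separated.

5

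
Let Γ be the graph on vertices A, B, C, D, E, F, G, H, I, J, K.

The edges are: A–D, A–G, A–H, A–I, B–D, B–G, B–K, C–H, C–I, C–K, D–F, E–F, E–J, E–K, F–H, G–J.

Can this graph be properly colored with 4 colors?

The chromatic number is 3. The cycle D-F-E-K-B-D has odd length 5, so it cannot be 2-colored; at least 3 colors are needed.
3 colors suffice: color 1 → {A, B, C, E}; color 2 → {D, G, H, I, K}; color 3 → {F, J}.
Since 4 ≥ 3, a proper 4-coloring certainly exists.

Yes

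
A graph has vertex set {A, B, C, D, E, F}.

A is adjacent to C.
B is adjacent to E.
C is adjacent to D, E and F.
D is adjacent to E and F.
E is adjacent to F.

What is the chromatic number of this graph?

4

C, D, E, F form a clique, so at least 4 colors are needed.
4 colors suffice: A=1, B=2, C=2, D=3, E=1, F=4. Each edge has distinct colors on its endpoints.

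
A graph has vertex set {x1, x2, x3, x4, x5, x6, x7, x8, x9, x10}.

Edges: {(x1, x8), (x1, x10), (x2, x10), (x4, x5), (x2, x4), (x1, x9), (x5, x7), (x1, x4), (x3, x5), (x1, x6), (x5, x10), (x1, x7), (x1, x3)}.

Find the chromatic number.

2

x4 and x5 are adjacent, so at least 2 colors are needed.
2 colors suffice: color 1 → {x1, x2, x5}; color 2 → {x3, x4, x6, x7, x8, x9, x10}. No two adjacent vertices share a color.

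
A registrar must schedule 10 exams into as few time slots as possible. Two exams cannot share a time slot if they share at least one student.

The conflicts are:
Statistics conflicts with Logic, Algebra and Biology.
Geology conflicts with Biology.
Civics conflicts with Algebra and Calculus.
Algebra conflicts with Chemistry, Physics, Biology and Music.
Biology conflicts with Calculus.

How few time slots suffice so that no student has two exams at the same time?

Statistics, Algebra, Biology all conflict with each other, so at least 3 time slots are needed.
A valid assignment using 3 time slots: Statistics=3, Geology=1, Civics=2, Logic=1, Algebra=1, Chemistry=2, Physics=2, Biology=2, Music=2, Calculus=1. No two conflicting exams share a time slot.

3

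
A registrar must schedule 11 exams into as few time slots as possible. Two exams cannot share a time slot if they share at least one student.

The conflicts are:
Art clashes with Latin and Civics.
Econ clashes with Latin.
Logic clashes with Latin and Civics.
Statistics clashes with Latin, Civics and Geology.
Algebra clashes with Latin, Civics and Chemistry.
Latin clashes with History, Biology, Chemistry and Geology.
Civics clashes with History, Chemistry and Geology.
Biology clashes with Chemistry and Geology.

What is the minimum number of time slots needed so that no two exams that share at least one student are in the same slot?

Latin, Biology, Chemistry are mutually in conflict, so at least 3 time slots are needed.
3 time slots suffice: time slot 1 → {Latin, Civics}; time slot 2 → {Art, Econ, Logic, History, Chemistry, Geology}; time slot 3 → {Statistics, Algebra, Biology}. No two conflicting exams share a time slot.

3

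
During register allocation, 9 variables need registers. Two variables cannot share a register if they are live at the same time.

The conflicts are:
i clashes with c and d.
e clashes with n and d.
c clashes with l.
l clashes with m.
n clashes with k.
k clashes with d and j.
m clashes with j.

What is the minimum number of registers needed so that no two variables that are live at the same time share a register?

3

The cycle d-i-c-l-m-j-k-d has odd length 7, so it cannot be 2-colored; at least 3 registers are needed.
3 registers suffice: register 1 → {l, n, d, j}; register 2 → {e, c, k, m}; register 3 → {i}. Each listed conflict is separated.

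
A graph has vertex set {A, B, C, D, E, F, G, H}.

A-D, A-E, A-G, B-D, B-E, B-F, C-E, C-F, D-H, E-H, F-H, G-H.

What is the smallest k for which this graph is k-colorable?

2

A and D are adjacent, so at least 2 colors are needed.
One proper 2-coloring: A=2, B=2, C=2, D=1, E=1, F=1, G=1, H=2. No two adjacent vertices share a color.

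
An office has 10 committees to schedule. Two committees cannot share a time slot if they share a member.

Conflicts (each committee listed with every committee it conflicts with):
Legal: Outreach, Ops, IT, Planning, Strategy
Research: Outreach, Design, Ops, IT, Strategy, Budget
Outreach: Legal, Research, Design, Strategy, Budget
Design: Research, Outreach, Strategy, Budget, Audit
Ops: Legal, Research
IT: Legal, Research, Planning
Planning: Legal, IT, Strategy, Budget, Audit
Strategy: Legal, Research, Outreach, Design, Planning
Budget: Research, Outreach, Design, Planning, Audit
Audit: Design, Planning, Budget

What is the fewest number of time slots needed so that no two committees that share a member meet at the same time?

4

Research, Outreach, Design, Strategy pairwise conflict, so at least 4 time slots are needed.
4 time slots suffice: time slot 1 → {Research, Planning}; time slot 2 → {Outreach, Ops, IT, Audit}; time slot 3 → {Legal, Design}; time slot 4 → {Strategy, Budget}. Every pair that conflicts lands in different time slots.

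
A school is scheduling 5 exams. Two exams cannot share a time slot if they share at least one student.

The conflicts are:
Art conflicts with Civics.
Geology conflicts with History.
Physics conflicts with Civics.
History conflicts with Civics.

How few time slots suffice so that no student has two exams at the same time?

History and Civics conflict, so at least 2 time slots are needed.
2 time slots suffice: Art=2, Geology=1, Physics=2, History=2, Civics=1. No two conflicting exams share a time slot.

2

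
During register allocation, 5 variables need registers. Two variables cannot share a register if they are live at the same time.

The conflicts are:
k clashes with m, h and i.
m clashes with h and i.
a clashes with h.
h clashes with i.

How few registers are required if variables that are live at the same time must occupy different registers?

4

k, m, h, i are mutually in conflict, so at least 4 registers are needed.
4 registers suffice: register 1 → {h}; register 2 → {m, a}; register 3 → {k}; register 4 → {i}. No two conflicting variables share a register.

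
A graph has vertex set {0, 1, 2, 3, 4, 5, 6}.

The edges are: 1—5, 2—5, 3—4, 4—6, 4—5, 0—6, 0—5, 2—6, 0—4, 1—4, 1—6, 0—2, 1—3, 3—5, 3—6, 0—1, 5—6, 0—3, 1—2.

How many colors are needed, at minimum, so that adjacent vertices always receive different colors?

6

0, 1, 3, 4, 5, 6 are mutually adjacent (a clique of size 6), so at least 6 colors are needed.
6 colors suffice: color red → {6}; color blue → {0}; color green → {1}; color yellow → {5}; color purple → {2, 4}; color orange → {3}. Every edge joins two different colors.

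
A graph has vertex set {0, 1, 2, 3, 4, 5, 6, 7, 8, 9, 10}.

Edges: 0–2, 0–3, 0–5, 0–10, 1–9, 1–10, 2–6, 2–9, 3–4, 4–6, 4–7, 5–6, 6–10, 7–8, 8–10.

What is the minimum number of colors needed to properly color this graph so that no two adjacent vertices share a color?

The cycle 4-7-8-10-6-4 has odd length 5, so it cannot be 2-colored; at least 3 colors are needed.
3 colors suffice: color red → {2, 4, 5, 10}; color blue → {0, 6, 8, 9}; color green → {1, 3, 7}. Each edge has distinct colors on its endpoints.

3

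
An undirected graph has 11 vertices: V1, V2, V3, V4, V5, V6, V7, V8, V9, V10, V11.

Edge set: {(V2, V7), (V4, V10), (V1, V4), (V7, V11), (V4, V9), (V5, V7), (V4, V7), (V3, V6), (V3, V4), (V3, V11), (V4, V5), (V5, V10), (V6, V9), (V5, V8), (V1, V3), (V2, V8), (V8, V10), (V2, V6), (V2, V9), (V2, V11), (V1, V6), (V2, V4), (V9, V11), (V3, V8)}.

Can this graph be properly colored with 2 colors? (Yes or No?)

No

V1, V3, V6 are mutually adjacent, so at least 3 colors are needed.
So 2 colors are not enough.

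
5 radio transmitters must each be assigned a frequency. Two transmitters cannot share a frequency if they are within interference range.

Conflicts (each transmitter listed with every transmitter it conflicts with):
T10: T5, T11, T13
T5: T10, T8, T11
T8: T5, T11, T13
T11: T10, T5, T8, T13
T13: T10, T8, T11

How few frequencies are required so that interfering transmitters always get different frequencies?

3

T5, T8, T11 are mutually in conflict, so at least 3 frequencies are needed.
Using 3 frequencies: T10=3, T5=2, T8=3, T11=1, T13=2. Each listed conflict is separated.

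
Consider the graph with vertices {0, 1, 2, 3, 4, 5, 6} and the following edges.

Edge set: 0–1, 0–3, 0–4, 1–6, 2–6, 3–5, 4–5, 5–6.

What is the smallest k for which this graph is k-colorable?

3

The cycle 5-6-1-0-3-5 has odd length 5, so it cannot be 2-colored; at least 3 colors are needed.
A valid assignment using 3 colors: 0=red, 1=green, 2=red, 3=blue, 4=blue, 5=red, 6=blue. Every edge joins two different colors.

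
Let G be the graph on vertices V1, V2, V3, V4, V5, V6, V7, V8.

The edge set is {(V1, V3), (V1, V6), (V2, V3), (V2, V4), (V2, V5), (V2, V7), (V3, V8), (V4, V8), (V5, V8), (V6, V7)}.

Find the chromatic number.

3

The cycle V7-V2-V3-V1-V6-V7 has odd length 5, so it cannot be 2-colored; at least 3 colors are needed.
3 colors suffice: V1=1, V2=1, V3=2, V4=2, V5=2, V6=2, V7=3, V8=1. Each edge has distinct colors on its endpoints.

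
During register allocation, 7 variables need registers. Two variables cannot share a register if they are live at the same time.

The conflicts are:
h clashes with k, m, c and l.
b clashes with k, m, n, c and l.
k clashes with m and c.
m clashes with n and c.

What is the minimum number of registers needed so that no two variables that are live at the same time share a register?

4

b, k, m, c are mutually in conflict, so at least 4 registers are needed.
4 registers suffice: h=2, b=2, k=4, m=1, n=3, c=3, l=1. Each listed conflict is separated.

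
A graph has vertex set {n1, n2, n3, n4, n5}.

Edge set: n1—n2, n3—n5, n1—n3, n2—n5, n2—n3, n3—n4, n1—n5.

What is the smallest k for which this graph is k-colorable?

4

n1, n2, n3, n5 form a clique, so at least 4 colors are needed.
4 colors suffice: color 1 → {n3}; color 2 → {n1, n4}; color 3 → {n5}; color 4 → {n2}. Every edge joins two different colors.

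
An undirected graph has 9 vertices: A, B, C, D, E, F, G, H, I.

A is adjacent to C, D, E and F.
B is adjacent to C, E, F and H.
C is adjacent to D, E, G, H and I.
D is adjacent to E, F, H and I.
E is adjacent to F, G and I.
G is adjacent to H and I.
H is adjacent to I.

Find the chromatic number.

C, E, G, I are mutually adjacent (a clique of size 4), so at least 4 colors are needed.
One proper 4-coloring: A=4, B=3, C=1, D=3, E=2, F=1, G=3, H=2, I=4. No two adjacent vertices share a color.

4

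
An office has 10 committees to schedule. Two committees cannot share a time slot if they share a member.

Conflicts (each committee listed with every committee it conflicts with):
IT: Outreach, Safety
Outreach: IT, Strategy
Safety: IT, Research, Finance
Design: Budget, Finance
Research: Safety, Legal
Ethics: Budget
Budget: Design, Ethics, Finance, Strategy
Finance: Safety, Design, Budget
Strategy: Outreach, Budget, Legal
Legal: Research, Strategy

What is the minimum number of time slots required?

3

Design, Budget, Finance pairwise conflict, so at least 3 time slots are needed.
3 time slots suffice: time slot 1 → {Outreach, Safety, Budget, Legal}; time slot 2 → {IT, Research, Ethics, Finance, Strategy}; time slot 3 → {Design}. Each listed conflict is separated.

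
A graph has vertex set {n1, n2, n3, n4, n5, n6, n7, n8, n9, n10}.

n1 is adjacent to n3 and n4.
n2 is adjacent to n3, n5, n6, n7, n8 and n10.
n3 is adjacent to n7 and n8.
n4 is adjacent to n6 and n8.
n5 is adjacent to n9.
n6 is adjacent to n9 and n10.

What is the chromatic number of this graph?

n2, n3, n8 form a triangle, so at least 3 colors are needed.
One proper 3-coloring: n1=G, n2=R, n3=B, n4=R, n5=B, n6=B, n7=G, n8=G, n9=R, n10=G. Each edge has distinct colors on its endpoints.

3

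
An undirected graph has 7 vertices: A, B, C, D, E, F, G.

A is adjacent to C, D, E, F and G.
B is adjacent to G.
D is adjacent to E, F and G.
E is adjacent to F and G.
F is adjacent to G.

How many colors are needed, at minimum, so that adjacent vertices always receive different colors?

5

A, D, E, F, G are pairwise adjacent (a clique of size 5), so at least 5 colors are needed.
5 colors suffice: color 1 → {A, B}; color 2 → {C, G}; color 3 → {D}; color 4 → {F}; color 5 → {E}. Every edge joins two different colors.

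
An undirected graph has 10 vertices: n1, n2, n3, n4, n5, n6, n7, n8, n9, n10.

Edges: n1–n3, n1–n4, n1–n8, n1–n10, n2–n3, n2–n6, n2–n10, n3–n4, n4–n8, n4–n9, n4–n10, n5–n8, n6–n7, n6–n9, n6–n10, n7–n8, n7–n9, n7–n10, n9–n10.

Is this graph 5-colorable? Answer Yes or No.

Yes

The chromatic number is 4. n6, n7, n9, n10 form a clique, so at least 4 colors are needed.
4 colors suffice: n1=green, n2=blue, n3=red, n4=blue, n5=blue, n6=green, n7=blue, n8=red, n9=yellow, n10=red.
Since 5 ≥ 4, a proper 5-coloring certainly exists.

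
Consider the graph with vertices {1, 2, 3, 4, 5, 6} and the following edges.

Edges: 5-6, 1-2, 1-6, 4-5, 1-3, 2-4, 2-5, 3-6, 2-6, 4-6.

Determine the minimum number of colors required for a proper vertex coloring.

4

2, 4, 5, 6 are pairwise adjacent (a clique of size 4), so at least 4 colors are needed.
4 colors suffice: color red → {6}; color blue → {2, 3}; color green → {1, 4}; color yellow → {5}. Each edge has distinct colors on its endpoints.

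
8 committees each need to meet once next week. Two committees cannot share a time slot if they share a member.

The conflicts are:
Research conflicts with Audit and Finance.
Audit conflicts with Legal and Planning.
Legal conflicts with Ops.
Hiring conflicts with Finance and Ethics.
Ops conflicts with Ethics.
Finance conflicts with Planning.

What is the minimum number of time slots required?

3

The cycle Ethics-Ops-Legal-Audit-Research-Finance-Hiring-Ethics has odd length 7, so it cannot be 2-colored; at least 3 time slots are needed.
3 time slots suffice: time slot 1 → {Audit, Ops, Finance}; time slot 2 → {Research, Legal, Hiring, Planning}; time slot 3 → {Ethics}. Every pair that conflicts lands in different time slots.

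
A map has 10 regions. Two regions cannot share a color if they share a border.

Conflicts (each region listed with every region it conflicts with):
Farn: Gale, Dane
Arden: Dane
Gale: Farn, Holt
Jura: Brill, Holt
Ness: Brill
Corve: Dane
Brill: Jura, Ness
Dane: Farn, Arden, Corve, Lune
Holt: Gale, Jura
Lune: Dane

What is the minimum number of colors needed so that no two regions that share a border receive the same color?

2

Ness and Brill conflict, so at least 2 colors are needed.
2 colors suffice: color 1 → {Gale, Jura, Ness, Dane}; color 2 → {Farn, Arden, Corve, Brill, Holt, Lune}. No two conflicting regions share a color.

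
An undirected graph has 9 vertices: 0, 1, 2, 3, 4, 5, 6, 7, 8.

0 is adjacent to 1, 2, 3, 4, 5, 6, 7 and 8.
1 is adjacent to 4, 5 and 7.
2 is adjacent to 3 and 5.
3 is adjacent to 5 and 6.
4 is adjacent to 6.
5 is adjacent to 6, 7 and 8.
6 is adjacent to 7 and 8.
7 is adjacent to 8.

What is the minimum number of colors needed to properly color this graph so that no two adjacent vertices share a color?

0, 5, 6, 7, 8 are pairwise adjacent (a clique of size 5), so at least 5 colors are needed.
A valid assignment using 5 colors: 0=a, 1=c, 2=c, 3=d, 4=b, 5=b, 6=c, 7=d, 8=e. No two adjacent vertices share a color.

5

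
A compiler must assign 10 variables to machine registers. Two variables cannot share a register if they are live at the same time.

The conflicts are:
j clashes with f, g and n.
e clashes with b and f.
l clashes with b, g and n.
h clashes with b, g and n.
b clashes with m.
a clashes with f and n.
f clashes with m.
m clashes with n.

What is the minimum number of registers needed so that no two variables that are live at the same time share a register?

2

h and g conflict, so at least 2 registers are needed.
2 registers suffice: register 1 → {b, f, g, n}; register 2 → {j, e, l, h, a, m}. Each listed conflict is separated.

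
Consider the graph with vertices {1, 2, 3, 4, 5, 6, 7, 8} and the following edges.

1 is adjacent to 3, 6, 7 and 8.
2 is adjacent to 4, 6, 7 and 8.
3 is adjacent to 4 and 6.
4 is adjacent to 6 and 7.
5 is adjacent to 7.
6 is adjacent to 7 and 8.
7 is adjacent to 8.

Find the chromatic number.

2, 4, 6, 7 are mutually adjacent (a clique of size 4), so at least 4 colors are needed.
4 colors suffice: 1=yellow, 2=yellow, 3=blue, 4=green, 5=red, 6=red, 7=blue, 8=green. No two adjacent vertices share a color.

4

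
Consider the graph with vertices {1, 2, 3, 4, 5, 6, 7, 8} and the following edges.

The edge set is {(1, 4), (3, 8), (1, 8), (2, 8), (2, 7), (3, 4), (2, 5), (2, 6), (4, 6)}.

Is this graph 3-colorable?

Yes

The chromatic number is 3. The cycle 3-8-2-6-4-3 has odd length 5, so it cannot be 2-colored; at least 3 colors are needed.
A valid assignment using 3 colors: 1=c, 2=a, 3=c, 4=a, 5=b, 6=b, 7=b, 8=b.
That is already a proper 3-coloring.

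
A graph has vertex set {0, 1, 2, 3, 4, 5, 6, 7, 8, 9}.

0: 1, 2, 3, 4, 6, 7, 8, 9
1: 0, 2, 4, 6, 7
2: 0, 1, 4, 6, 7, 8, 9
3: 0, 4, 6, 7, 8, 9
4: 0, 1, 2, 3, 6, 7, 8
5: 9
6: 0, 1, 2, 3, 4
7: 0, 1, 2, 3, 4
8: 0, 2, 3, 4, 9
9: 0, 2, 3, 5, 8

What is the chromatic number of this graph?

5

0, 1, 2, 4, 7 are pairwise adjacent (a clique of size 5), so at least 5 colors are needed.
A valid assignment using 5 colors: 0=a, 1=d, 2=b, 3=b, 4=c, 5=a, 6=e, 7=e, 8=d, 9=c. Each edge has distinct colors on its endpoints.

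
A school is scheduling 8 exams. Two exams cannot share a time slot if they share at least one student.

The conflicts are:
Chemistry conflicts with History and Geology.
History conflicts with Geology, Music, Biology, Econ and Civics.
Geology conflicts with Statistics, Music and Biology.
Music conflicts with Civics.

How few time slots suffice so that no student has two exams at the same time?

Chemistry, History, Geology all conflict with each other, so at least 3 time slots are needed.
A valid assignment using 3 time slots: Chemistry=3, History=1, Geology=2, Statistics=1, Music=3, Biology=3, Econ=2, Civics=2. Every pair that conflicts lands in different time slots.

3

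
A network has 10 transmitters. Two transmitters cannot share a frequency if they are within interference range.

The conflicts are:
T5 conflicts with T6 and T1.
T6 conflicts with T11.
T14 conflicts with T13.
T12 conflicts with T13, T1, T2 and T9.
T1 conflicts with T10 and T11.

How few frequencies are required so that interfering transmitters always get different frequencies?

T12 and T1 conflict, so at least 2 frequencies are needed.
Using 2 frequencies: T5=2, T6=1, T14=2, T12=2, T13=1, T1=1, T10=2, T11=2, T2=1, T9=1. No two conflicting transmitters share a frequency.

2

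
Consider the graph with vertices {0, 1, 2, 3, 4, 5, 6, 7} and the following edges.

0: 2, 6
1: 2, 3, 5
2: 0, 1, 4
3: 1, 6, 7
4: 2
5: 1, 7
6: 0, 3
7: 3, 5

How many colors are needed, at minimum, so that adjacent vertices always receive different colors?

The cycle 6-3-1-2-0-6 has odd length 5, so it cannot be 2-colored; at least 3 colors are needed.
3 colors suffice: 0=red, 1=red, 2=blue, 3=blue, 4=red, 5=blue, 6=green, 7=red. No two adjacent vertices share a color.

3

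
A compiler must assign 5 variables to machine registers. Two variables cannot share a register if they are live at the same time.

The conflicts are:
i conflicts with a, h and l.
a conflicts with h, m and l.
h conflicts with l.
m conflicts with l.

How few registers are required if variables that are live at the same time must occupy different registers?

i, a, h, l pairwise conflict, so at least 4 registers are needed.
4 registers suffice: register 1 → {l}; register 2 → {a}; register 3 → {h, m}; register 4 → {i}. No two conflicting variables share a register.

4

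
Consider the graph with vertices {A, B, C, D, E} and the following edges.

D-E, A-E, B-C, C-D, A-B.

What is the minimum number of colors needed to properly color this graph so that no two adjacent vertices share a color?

The cycle E-D-C-B-A-E has odd length 5, so it cannot be 2-colored; at least 3 colors are needed.
3 colors suffice: color red → {C, E}; color blue → {B, D}; color green → {A}. No two adjacent vertices share a color.

3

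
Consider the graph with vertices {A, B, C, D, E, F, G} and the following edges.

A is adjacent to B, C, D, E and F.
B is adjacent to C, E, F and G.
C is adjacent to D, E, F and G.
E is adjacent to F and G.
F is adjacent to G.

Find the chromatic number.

5

B, C, E, F, G are mutually adjacent (a clique of size 5), so at least 5 colors are needed.
5 colors suffice: color 1 → {C}; color 2 → {B, D}; color 3 → {F}; color 4 → {E}; color 5 → {A, G}. No two adjacent vertices share a color.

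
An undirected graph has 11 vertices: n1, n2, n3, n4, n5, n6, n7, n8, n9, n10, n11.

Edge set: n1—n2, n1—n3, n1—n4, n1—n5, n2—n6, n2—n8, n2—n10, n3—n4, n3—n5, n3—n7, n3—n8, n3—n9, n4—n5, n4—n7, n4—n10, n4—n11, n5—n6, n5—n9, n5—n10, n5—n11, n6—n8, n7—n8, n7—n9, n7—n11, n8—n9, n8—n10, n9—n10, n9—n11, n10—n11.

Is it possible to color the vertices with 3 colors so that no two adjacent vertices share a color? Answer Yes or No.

No

n1, n3, n4, n5 form a clique, so at least 4 colors are needed.
So 3 colors are not enough.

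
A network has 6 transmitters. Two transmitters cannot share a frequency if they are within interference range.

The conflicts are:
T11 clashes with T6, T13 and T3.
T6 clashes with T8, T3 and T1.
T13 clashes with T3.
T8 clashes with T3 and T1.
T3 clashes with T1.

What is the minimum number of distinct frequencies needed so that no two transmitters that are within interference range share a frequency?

T6, T8, T3, T1 pairwise conflict, so at least 4 frequencies are needed.
4 frequencies suffice: T11=3, T6=2, T13=2, T8=3, T3=1, T1=4. Every pair that conflicts lands in different frequencies.

4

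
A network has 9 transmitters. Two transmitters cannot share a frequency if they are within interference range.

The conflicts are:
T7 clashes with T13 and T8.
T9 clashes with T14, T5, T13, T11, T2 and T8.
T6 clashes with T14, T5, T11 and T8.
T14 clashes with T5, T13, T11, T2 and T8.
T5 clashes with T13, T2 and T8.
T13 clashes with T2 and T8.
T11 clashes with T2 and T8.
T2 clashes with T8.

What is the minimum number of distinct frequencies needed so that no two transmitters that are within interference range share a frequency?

T9, T14, T5, T13, T2, T8 pairwise conflict, so at least 6 frequencies are needed.
6 frequencies suffice: T7=2, T9=3, T6=3, T14=2, T5=6, T13=5, T11=5, T2=4, T8=1. Each listed conflict is separated.

6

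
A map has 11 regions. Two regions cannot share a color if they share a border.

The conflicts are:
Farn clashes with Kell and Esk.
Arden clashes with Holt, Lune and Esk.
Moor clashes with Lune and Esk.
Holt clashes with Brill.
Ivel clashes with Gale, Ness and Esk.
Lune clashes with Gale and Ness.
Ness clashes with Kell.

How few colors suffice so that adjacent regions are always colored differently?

3

The cycle Esk-Farn-Kell-Ness-Ivel-Esk has odd length 5, so it cannot be 2-colored; at least 3 colors are needed.
One proper 3-coloring: Farn=2, Arden=2, Moor=2, Holt=1, Ivel=2, Lune=1, Gale=3, Ness=3, Kell=1, Esk=1, Brill=2. No two conflicting regions share a color.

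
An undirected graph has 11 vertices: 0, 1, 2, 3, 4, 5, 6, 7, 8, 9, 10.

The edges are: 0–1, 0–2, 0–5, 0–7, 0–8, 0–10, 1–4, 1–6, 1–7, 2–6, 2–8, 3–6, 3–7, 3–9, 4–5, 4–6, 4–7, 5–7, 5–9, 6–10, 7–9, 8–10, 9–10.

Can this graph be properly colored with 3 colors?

The chromatic number is 3. 3, 7, 9 form a triangle, so at least 3 colors are needed.
3 colors suffice: color a → {6, 7, 8}; color b → {0, 4, 9}; color c → {1, 2, 3, 5, 10}.
That is already a proper 3-coloring.

Yes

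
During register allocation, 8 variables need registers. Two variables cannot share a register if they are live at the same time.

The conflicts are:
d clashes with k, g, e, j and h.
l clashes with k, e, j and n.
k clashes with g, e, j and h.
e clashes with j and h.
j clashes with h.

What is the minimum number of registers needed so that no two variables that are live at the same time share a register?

5

d, k, e, j, h are mutually in conflict, so at least 5 registers are needed.
5 registers suffice: register 1 → {k, n}; register 2 → {g, j}; register 3 → {e}; register 4 → {d, l}; register 5 → {h}. Each listed conflict is separated.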